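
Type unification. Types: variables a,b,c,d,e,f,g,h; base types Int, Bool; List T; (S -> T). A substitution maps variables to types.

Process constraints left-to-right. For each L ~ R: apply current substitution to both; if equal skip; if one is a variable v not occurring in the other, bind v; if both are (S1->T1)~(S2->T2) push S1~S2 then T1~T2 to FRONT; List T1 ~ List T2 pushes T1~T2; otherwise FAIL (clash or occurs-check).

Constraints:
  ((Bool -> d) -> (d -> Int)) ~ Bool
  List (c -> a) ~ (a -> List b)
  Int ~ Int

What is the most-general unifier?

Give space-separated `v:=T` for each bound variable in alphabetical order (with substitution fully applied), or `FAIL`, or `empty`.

step 1: unify ((Bool -> d) -> (d -> Int)) ~ Bool  [subst: {-} | 2 pending]
  clash: ((Bool -> d) -> (d -> Int)) vs Bool

Answer: FAIL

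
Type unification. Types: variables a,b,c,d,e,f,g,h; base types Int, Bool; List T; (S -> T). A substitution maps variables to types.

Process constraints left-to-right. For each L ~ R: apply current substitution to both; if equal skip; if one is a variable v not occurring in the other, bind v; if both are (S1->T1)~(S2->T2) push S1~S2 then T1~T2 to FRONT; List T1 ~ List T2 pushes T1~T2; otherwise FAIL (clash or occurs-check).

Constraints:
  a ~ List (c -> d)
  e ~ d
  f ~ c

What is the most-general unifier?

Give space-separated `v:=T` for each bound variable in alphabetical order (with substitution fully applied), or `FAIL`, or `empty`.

Answer: a:=List (c -> d) e:=d f:=c

Derivation:
step 1: unify a ~ List (c -> d)  [subst: {-} | 2 pending]
  bind a := List (c -> d)
step 2: unify e ~ d  [subst: {a:=List (c -> d)} | 1 pending]
  bind e := d
step 3: unify f ~ c  [subst: {a:=List (c -> d), e:=d} | 0 pending]
  bind f := c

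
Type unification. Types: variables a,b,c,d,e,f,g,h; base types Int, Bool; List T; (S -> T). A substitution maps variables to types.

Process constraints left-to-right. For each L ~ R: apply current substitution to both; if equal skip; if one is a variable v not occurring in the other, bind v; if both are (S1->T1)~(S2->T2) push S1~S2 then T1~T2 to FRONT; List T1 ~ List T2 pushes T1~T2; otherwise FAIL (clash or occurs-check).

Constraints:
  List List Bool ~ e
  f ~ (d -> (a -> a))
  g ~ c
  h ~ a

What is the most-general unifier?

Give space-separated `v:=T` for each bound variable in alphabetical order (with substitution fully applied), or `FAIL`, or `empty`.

Answer: e:=List List Bool f:=(d -> (a -> a)) g:=c h:=a

Derivation:
step 1: unify List List Bool ~ e  [subst: {-} | 3 pending]
  bind e := List List Bool
step 2: unify f ~ (d -> (a -> a))  [subst: {e:=List List Bool} | 2 pending]
  bind f := (d -> (a -> a))
step 3: unify g ~ c  [subst: {e:=List List Bool, f:=(d -> (a -> a))} | 1 pending]
  bind g := c
step 4: unify h ~ a  [subst: {e:=List List Bool, f:=(d -> (a -> a)), g:=c} | 0 pending]
  bind h := a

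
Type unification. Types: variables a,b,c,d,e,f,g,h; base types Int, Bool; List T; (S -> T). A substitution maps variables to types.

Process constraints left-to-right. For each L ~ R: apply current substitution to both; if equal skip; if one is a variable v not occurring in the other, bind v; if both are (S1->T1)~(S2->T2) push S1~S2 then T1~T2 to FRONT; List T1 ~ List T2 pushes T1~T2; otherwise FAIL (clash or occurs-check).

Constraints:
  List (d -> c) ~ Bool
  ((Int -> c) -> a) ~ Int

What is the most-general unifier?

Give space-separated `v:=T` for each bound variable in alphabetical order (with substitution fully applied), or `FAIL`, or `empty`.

step 1: unify List (d -> c) ~ Bool  [subst: {-} | 1 pending]
  clash: List (d -> c) vs Bool

Answer: FAIL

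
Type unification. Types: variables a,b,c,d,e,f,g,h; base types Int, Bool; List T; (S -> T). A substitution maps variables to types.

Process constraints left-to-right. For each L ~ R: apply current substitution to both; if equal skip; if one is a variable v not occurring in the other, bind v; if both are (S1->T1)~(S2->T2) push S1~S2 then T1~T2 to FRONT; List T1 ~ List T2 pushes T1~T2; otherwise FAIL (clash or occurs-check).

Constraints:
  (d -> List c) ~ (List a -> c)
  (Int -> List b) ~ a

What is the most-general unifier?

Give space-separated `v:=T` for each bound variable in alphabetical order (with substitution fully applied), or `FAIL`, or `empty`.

step 1: unify (d -> List c) ~ (List a -> c)  [subst: {-} | 1 pending]
  -> decompose arrow: push d~List a, List c~c
step 2: unify d ~ List a  [subst: {-} | 2 pending]
  bind d := List a
step 3: unify List c ~ c  [subst: {d:=List a} | 1 pending]
  occurs-check fail

Answer: FAIL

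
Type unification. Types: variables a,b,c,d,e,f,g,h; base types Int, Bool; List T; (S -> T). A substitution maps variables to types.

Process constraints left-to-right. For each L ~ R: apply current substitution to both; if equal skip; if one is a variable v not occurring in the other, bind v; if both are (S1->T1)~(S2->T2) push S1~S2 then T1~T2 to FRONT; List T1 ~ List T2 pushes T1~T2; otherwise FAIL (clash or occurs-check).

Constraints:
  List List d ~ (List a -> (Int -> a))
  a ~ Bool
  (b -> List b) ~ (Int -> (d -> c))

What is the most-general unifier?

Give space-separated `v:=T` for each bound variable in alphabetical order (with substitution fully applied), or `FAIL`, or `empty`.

Answer: FAIL

Derivation:
step 1: unify List List d ~ (List a -> (Int -> a))  [subst: {-} | 2 pending]
  clash: List List d vs (List a -> (Int -> a))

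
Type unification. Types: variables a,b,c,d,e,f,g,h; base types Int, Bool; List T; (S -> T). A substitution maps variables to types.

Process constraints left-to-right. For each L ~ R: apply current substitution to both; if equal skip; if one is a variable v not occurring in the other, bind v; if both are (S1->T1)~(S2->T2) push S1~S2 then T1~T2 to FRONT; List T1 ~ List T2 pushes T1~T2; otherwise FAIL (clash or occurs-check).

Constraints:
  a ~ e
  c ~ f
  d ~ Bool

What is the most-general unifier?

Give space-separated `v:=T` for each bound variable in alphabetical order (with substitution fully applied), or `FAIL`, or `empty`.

Answer: a:=e c:=f d:=Bool

Derivation:
step 1: unify a ~ e  [subst: {-} | 2 pending]
  bind a := e
step 2: unify c ~ f  [subst: {a:=e} | 1 pending]
  bind c := f
step 3: unify d ~ Bool  [subst: {a:=e, c:=f} | 0 pending]
  bind d := Bool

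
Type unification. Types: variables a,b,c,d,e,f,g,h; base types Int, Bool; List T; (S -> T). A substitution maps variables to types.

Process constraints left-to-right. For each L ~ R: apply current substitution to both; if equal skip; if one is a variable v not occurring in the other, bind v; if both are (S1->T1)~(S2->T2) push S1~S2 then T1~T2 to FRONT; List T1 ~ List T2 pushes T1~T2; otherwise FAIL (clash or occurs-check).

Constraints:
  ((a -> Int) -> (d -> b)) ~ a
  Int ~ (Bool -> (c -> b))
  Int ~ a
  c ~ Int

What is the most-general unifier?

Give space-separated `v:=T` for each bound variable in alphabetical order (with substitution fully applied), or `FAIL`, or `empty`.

step 1: unify ((a -> Int) -> (d -> b)) ~ a  [subst: {-} | 3 pending]
  occurs-check fail

Answer: FAIL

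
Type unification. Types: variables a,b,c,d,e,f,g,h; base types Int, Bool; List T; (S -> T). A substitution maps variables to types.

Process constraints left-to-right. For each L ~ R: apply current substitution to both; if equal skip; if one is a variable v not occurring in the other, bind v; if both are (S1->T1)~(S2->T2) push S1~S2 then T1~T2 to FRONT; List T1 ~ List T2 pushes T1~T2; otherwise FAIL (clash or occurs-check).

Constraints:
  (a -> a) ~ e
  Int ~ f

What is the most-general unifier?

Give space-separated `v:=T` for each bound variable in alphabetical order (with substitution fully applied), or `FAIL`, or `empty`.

Answer: e:=(a -> a) f:=Int

Derivation:
step 1: unify (a -> a) ~ e  [subst: {-} | 1 pending]
  bind e := (a -> a)
step 2: unify Int ~ f  [subst: {e:=(a -> a)} | 0 pending]
  bind f := Int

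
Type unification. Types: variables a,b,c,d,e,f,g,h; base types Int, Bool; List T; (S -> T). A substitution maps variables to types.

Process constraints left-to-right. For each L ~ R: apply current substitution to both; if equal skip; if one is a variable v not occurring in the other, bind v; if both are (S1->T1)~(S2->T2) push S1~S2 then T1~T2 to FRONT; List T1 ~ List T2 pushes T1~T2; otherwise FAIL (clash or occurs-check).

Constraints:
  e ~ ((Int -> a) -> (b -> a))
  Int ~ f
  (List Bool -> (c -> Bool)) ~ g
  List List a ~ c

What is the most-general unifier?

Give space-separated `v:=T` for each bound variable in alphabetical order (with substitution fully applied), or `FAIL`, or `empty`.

Answer: c:=List List a e:=((Int -> a) -> (b -> a)) f:=Int g:=(List Bool -> (List List a -> Bool))

Derivation:
step 1: unify e ~ ((Int -> a) -> (b -> a))  [subst: {-} | 3 pending]
  bind e := ((Int -> a) -> (b -> a))
step 2: unify Int ~ f  [subst: {e:=((Int -> a) -> (b -> a))} | 2 pending]
  bind f := Int
step 3: unify (List Bool -> (c -> Bool)) ~ g  [subst: {e:=((Int -> a) -> (b -> a)), f:=Int} | 1 pending]
  bind g := (List Bool -> (c -> Bool))
step 4: unify List List a ~ c  [subst: {e:=((Int -> a) -> (b -> a)), f:=Int, g:=(List Bool -> (c -> Bool))} | 0 pending]
  bind c := List List a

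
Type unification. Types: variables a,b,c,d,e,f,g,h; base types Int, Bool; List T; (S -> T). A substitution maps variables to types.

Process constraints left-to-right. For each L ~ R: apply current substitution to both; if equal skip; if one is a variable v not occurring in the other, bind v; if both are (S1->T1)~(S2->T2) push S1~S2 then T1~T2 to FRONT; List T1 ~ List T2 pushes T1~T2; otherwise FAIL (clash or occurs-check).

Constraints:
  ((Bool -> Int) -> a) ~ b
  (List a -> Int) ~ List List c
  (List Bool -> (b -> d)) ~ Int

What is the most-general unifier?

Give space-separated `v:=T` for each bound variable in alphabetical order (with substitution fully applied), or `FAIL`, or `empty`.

Answer: FAIL

Derivation:
step 1: unify ((Bool -> Int) -> a) ~ b  [subst: {-} | 2 pending]
  bind b := ((Bool -> Int) -> a)
step 2: unify (List a -> Int) ~ List List c  [subst: {b:=((Bool -> Int) -> a)} | 1 pending]
  clash: (List a -> Int) vs List List c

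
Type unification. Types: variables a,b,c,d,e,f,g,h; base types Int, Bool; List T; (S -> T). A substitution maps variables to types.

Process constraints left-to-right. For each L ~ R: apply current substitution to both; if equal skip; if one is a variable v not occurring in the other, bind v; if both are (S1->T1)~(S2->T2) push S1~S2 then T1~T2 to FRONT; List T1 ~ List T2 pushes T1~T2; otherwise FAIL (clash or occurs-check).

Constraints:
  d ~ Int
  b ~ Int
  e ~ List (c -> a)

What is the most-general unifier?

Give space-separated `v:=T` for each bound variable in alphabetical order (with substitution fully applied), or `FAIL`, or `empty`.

Answer: b:=Int d:=Int e:=List (c -> a)

Derivation:
step 1: unify d ~ Int  [subst: {-} | 2 pending]
  bind d := Int
step 2: unify b ~ Int  [subst: {d:=Int} | 1 pending]
  bind b := Int
step 3: unify e ~ List (c -> a)  [subst: {d:=Int, b:=Int} | 0 pending]
  bind e := List (c -> a)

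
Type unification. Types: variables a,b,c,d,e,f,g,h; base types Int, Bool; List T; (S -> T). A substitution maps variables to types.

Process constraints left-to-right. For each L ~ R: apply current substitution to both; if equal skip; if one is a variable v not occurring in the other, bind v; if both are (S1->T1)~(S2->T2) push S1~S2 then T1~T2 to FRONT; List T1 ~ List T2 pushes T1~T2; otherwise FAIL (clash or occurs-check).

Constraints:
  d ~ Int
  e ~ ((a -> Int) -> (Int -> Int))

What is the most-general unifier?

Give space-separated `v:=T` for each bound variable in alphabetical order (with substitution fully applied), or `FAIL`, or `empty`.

Answer: d:=Int e:=((a -> Int) -> (Int -> Int))

Derivation:
step 1: unify d ~ Int  [subst: {-} | 1 pending]
  bind d := Int
step 2: unify e ~ ((a -> Int) -> (Int -> Int))  [subst: {d:=Int} | 0 pending]
  bind e := ((a -> Int) -> (Int -> Int))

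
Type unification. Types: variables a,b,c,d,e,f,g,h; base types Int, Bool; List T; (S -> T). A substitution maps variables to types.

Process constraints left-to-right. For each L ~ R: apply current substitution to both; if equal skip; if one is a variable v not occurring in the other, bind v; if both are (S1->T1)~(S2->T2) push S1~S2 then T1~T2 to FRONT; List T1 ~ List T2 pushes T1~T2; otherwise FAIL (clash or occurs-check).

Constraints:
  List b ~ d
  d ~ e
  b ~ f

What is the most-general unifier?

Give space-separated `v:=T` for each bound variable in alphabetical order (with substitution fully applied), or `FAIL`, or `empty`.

Answer: b:=f d:=List f e:=List f

Derivation:
step 1: unify List b ~ d  [subst: {-} | 2 pending]
  bind d := List b
step 2: unify List b ~ e  [subst: {d:=List b} | 1 pending]
  bind e := List b
step 3: unify b ~ f  [subst: {d:=List b, e:=List b} | 0 pending]
  bind b := f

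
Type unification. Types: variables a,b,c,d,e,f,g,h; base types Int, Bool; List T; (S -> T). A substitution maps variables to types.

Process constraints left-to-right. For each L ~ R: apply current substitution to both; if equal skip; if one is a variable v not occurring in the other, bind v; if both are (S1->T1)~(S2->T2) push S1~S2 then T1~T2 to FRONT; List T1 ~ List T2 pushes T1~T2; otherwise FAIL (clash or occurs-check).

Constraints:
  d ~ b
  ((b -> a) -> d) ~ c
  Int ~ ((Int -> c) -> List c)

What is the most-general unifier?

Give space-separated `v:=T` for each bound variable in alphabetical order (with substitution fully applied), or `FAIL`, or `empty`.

step 1: unify d ~ b  [subst: {-} | 2 pending]
  bind d := b
step 2: unify ((b -> a) -> b) ~ c  [subst: {d:=b} | 1 pending]
  bind c := ((b -> a) -> b)
step 3: unify Int ~ ((Int -> ((b -> a) -> b)) -> List ((b -> a) -> b))  [subst: {d:=b, c:=((b -> a) -> b)} | 0 pending]
  clash: Int vs ((Int -> ((b -> a) -> b)) -> List ((b -> a) -> b))

Answer: FAIL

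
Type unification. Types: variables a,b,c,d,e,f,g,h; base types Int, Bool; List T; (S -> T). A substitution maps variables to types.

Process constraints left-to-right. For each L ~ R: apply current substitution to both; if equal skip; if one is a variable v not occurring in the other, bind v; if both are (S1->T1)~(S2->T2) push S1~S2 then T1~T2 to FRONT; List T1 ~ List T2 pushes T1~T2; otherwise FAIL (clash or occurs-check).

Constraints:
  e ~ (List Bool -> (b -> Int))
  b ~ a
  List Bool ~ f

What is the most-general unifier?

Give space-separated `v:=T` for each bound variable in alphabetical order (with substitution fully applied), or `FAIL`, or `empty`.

step 1: unify e ~ (List Bool -> (b -> Int))  [subst: {-} | 2 pending]
  bind e := (List Bool -> (b -> Int))
step 2: unify b ~ a  [subst: {e:=(List Bool -> (b -> Int))} | 1 pending]
  bind b := a
step 3: unify List Bool ~ f  [subst: {e:=(List Bool -> (b -> Int)), b:=a} | 0 pending]
  bind f := List Bool

Answer: b:=a e:=(List Bool -> (a -> Int)) f:=List Bool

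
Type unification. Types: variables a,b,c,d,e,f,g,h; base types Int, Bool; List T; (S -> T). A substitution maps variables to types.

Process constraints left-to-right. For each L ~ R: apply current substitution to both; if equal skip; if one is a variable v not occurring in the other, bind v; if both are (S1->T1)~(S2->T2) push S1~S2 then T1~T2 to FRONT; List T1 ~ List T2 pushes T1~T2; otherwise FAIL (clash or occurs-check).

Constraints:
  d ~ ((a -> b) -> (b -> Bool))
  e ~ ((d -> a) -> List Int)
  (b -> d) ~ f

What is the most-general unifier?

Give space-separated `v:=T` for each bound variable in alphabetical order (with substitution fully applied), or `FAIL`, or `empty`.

step 1: unify d ~ ((a -> b) -> (b -> Bool))  [subst: {-} | 2 pending]
  bind d := ((a -> b) -> (b -> Bool))
step 2: unify e ~ ((((a -> b) -> (b -> Bool)) -> a) -> List Int)  [subst: {d:=((a -> b) -> (b -> Bool))} | 1 pending]
  bind e := ((((a -> b) -> (b -> Bool)) -> a) -> List Int)
step 3: unify (b -> ((a -> b) -> (b -> Bool))) ~ f  [subst: {d:=((a -> b) -> (b -> Bool)), e:=((((a -> b) -> (b -> Bool)) -> a) -> List Int)} | 0 pending]
  bind f := (b -> ((a -> b) -> (b -> Bool)))

Answer: d:=((a -> b) -> (b -> Bool)) e:=((((a -> b) -> (b -> Bool)) -> a) -> List Int) f:=(b -> ((a -> b) -> (b -> Bool)))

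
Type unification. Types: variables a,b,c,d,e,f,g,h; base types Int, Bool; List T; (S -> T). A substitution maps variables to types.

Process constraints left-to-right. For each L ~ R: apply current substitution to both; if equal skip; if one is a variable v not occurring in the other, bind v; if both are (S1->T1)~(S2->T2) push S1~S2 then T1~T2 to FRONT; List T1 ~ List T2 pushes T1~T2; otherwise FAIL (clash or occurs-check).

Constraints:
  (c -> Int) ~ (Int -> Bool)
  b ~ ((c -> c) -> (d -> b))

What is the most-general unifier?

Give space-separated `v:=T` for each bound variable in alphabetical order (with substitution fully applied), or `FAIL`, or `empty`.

step 1: unify (c -> Int) ~ (Int -> Bool)  [subst: {-} | 1 pending]
  -> decompose arrow: push c~Int, Int~Bool
step 2: unify c ~ Int  [subst: {-} | 2 pending]
  bind c := Int
step 3: unify Int ~ Bool  [subst: {c:=Int} | 1 pending]
  clash: Int vs Bool

Answer: FAIL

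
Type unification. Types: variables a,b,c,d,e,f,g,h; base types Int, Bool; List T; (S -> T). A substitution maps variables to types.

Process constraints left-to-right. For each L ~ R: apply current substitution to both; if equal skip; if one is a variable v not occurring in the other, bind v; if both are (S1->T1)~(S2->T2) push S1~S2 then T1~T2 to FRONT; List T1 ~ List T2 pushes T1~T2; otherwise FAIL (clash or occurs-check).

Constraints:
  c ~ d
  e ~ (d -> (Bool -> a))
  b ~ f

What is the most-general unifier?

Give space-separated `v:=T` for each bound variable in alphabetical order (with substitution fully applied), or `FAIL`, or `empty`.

Answer: b:=f c:=d e:=(d -> (Bool -> a))

Derivation:
step 1: unify c ~ d  [subst: {-} | 2 pending]
  bind c := d
step 2: unify e ~ (d -> (Bool -> a))  [subst: {c:=d} | 1 pending]
  bind e := (d -> (Bool -> a))
step 3: unify b ~ f  [subst: {c:=d, e:=(d -> (Bool -> a))} | 0 pending]
  bind b := f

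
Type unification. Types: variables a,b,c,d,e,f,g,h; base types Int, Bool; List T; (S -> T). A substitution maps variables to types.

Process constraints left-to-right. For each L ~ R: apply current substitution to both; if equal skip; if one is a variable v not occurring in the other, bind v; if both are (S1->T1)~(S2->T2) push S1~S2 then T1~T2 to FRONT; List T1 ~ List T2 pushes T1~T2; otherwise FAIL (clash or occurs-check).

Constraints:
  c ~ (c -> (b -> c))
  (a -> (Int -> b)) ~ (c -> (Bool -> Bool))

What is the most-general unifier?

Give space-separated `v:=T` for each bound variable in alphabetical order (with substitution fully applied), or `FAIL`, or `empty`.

Answer: FAIL

Derivation:
step 1: unify c ~ (c -> (b -> c))  [subst: {-} | 1 pending]
  occurs-check fail: c in (c -> (b -> c))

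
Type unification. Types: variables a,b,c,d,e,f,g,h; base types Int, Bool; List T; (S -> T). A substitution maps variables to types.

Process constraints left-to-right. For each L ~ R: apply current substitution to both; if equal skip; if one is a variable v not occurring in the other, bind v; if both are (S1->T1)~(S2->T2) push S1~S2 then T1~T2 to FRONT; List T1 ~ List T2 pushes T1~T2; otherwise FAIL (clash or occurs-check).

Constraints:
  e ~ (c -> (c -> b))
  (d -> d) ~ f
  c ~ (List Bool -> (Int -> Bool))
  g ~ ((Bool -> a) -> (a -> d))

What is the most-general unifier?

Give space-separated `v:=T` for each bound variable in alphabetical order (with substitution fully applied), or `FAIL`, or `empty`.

Answer: c:=(List Bool -> (Int -> Bool)) e:=((List Bool -> (Int -> Bool)) -> ((List Bool -> (Int -> Bool)) -> b)) f:=(d -> d) g:=((Bool -> a) -> (a -> d))

Derivation:
step 1: unify e ~ (c -> (c -> b))  [subst: {-} | 3 pending]
  bind e := (c -> (c -> b))
step 2: unify (d -> d) ~ f  [subst: {e:=(c -> (c -> b))} | 2 pending]
  bind f := (d -> d)
step 3: unify c ~ (List Bool -> (Int -> Bool))  [subst: {e:=(c -> (c -> b)), f:=(d -> d)} | 1 pending]
  bind c := (List Bool -> (Int -> Bool))
step 4: unify g ~ ((Bool -> a) -> (a -> d))  [subst: {e:=(c -> (c -> b)), f:=(d -> d), c:=(List Bool -> (Int -> Bool))} | 0 pending]
  bind g := ((Bool -> a) -> (a -> d))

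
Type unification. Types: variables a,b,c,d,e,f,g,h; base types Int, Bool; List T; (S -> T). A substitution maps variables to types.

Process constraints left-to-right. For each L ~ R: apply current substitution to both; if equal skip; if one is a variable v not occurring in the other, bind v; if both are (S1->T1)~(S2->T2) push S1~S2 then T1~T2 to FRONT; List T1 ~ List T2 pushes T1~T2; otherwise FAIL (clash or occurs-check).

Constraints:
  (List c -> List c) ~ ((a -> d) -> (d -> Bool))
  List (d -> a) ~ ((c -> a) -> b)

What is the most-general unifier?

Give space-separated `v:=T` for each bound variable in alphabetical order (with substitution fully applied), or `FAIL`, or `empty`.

step 1: unify (List c -> List c) ~ ((a -> d) -> (d -> Bool))  [subst: {-} | 1 pending]
  -> decompose arrow: push List c~(a -> d), List c~(d -> Bool)
step 2: unify List c ~ (a -> d)  [subst: {-} | 2 pending]
  clash: List c vs (a -> d)

Answer: FAIL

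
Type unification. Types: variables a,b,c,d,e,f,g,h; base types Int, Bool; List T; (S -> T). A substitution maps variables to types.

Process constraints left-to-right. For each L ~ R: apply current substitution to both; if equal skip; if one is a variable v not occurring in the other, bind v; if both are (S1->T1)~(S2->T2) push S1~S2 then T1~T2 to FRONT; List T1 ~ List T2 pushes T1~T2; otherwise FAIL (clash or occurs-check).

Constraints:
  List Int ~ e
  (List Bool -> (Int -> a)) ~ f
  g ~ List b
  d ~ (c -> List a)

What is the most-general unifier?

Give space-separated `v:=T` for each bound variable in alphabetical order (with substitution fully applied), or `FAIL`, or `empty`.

step 1: unify List Int ~ e  [subst: {-} | 3 pending]
  bind e := List Int
step 2: unify (List Bool -> (Int -> a)) ~ f  [subst: {e:=List Int} | 2 pending]
  bind f := (List Bool -> (Int -> a))
step 3: unify g ~ List b  [subst: {e:=List Int, f:=(List Bool -> (Int -> a))} | 1 pending]
  bind g := List b
step 4: unify d ~ (c -> List a)  [subst: {e:=List Int, f:=(List Bool -> (Int -> a)), g:=List b} | 0 pending]
  bind d := (c -> List a)

Answer: d:=(c -> List a) e:=List Int f:=(List Bool -> (Int -> a)) g:=List b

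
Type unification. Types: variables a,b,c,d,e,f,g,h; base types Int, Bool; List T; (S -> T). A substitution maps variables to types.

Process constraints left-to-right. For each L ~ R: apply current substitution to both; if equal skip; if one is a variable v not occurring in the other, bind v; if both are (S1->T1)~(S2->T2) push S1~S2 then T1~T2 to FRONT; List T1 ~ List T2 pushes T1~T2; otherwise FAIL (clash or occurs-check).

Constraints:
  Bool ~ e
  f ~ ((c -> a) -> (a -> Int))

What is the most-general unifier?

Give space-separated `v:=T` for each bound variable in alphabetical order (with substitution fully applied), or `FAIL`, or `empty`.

step 1: unify Bool ~ e  [subst: {-} | 1 pending]
  bind e := Bool
step 2: unify f ~ ((c -> a) -> (a -> Int))  [subst: {e:=Bool} | 0 pending]
  bind f := ((c -> a) -> (a -> Int))

Answer: e:=Bool f:=((c -> a) -> (a -> Int))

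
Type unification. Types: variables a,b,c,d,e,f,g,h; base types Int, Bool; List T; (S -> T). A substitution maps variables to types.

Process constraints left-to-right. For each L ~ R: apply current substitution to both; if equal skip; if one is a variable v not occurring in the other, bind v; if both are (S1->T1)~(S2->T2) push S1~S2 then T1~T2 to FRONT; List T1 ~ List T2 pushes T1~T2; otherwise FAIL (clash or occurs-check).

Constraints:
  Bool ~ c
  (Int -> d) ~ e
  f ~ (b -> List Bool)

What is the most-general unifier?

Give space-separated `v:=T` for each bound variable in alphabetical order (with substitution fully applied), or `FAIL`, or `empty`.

step 1: unify Bool ~ c  [subst: {-} | 2 pending]
  bind c := Bool
step 2: unify (Int -> d) ~ e  [subst: {c:=Bool} | 1 pending]
  bind e := (Int -> d)
step 3: unify f ~ (b -> List Bool)  [subst: {c:=Bool, e:=(Int -> d)} | 0 pending]
  bind f := (b -> List Bool)

Answer: c:=Bool e:=(Int -> d) f:=(b -> List Bool)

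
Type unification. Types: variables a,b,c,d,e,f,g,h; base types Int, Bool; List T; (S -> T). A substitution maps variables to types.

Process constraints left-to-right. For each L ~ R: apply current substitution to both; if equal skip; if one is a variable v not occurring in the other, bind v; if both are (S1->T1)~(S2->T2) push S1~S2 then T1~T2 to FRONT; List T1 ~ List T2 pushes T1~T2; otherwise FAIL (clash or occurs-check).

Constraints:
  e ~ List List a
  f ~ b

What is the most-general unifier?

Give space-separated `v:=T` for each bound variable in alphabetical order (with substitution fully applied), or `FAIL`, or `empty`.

step 1: unify e ~ List List a  [subst: {-} | 1 pending]
  bind e := List List a
step 2: unify f ~ b  [subst: {e:=List List a} | 0 pending]
  bind f := b

Answer: e:=List List a f:=b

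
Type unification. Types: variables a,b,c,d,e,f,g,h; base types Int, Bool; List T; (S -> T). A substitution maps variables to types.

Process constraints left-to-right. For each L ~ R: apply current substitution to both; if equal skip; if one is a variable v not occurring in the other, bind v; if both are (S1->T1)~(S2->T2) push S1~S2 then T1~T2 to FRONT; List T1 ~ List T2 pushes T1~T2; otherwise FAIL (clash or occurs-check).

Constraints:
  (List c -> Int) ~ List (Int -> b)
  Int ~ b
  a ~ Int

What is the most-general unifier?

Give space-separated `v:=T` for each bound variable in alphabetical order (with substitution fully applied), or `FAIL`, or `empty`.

step 1: unify (List c -> Int) ~ List (Int -> b)  [subst: {-} | 2 pending]
  clash: (List c -> Int) vs List (Int -> b)

Answer: FAIL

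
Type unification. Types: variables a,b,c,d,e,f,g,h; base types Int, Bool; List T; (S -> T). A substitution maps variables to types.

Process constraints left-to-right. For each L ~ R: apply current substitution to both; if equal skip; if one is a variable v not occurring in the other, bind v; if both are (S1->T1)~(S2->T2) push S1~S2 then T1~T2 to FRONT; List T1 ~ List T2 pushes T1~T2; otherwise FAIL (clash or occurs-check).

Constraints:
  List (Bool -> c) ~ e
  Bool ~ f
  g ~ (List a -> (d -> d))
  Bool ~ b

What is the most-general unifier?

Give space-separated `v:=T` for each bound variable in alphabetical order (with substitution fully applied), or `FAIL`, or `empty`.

Answer: b:=Bool e:=List (Bool -> c) f:=Bool g:=(List a -> (d -> d))

Derivation:
step 1: unify List (Bool -> c) ~ e  [subst: {-} | 3 pending]
  bind e := List (Bool -> c)
step 2: unify Bool ~ f  [subst: {e:=List (Bool -> c)} | 2 pending]
  bind f := Bool
step 3: unify g ~ (List a -> (d -> d))  [subst: {e:=List (Bool -> c), f:=Bool} | 1 pending]
  bind g := (List a -> (d -> d))
step 4: unify Bool ~ b  [subst: {e:=List (Bool -> c), f:=Bool, g:=(List a -> (d -> d))} | 0 pending]
  bind b := Bool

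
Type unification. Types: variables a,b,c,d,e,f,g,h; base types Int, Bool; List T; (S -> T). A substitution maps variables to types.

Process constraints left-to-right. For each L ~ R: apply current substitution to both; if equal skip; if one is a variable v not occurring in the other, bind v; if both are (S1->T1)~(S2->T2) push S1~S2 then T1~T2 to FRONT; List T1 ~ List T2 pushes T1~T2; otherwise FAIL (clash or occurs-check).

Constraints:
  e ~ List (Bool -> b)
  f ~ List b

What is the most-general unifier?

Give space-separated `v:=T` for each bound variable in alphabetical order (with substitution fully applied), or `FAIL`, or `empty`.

Answer: e:=List (Bool -> b) f:=List b

Derivation:
step 1: unify e ~ List (Bool -> b)  [subst: {-} | 1 pending]
  bind e := List (Bool -> b)
step 2: unify f ~ List b  [subst: {e:=List (Bool -> b)} | 0 pending]
  bind f := List b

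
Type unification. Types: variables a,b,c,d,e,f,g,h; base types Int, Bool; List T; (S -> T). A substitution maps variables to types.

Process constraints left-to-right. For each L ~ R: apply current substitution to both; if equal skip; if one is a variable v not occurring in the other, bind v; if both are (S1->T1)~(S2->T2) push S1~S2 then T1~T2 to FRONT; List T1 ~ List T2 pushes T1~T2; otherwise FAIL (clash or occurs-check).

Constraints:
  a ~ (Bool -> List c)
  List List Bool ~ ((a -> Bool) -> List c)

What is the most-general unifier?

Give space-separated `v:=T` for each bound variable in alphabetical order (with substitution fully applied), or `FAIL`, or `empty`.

step 1: unify a ~ (Bool -> List c)  [subst: {-} | 1 pending]
  bind a := (Bool -> List c)
step 2: unify List List Bool ~ (((Bool -> List c) -> Bool) -> List c)  [subst: {a:=(Bool -> List c)} | 0 pending]
  clash: List List Bool vs (((Bool -> List c) -> Bool) -> List c)

Answer: FAIL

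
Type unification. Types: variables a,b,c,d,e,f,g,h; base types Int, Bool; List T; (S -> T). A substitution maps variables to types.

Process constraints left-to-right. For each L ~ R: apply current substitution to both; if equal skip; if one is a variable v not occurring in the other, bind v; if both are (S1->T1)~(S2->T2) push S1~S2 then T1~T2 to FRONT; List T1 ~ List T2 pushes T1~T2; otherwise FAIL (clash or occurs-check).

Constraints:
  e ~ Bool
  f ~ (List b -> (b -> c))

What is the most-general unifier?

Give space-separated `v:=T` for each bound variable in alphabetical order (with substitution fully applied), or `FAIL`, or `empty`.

step 1: unify e ~ Bool  [subst: {-} | 1 pending]
  bind e := Bool
step 2: unify f ~ (List b -> (b -> c))  [subst: {e:=Bool} | 0 pending]
  bind f := (List b -> (b -> c))

Answer: e:=Bool f:=(List b -> (b -> c))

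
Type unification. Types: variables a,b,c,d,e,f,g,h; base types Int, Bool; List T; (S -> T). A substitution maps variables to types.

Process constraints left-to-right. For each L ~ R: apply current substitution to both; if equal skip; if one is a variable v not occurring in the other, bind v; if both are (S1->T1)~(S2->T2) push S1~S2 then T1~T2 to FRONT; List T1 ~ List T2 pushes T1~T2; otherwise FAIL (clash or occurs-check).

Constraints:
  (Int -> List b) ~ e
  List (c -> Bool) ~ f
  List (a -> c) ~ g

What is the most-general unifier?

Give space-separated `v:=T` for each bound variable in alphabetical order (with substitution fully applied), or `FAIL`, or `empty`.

step 1: unify (Int -> List b) ~ e  [subst: {-} | 2 pending]
  bind e := (Int -> List b)
step 2: unify List (c -> Bool) ~ f  [subst: {e:=(Int -> List b)} | 1 pending]
  bind f := List (c -> Bool)
step 3: unify List (a -> c) ~ g  [subst: {e:=(Int -> List b), f:=List (c -> Bool)} | 0 pending]
  bind g := List (a -> c)

Answer: e:=(Int -> List b) f:=List (c -> Bool) g:=List (a -> c)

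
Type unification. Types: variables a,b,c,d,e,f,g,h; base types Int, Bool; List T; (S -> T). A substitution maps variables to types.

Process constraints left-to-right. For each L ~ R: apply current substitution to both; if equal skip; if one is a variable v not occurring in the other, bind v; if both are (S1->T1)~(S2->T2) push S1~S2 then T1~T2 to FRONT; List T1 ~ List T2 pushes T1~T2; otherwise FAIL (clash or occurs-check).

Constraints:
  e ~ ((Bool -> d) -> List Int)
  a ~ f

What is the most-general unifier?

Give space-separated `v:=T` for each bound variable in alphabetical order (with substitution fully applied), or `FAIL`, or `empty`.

Answer: a:=f e:=((Bool -> d) -> List Int)

Derivation:
step 1: unify e ~ ((Bool -> d) -> List Int)  [subst: {-} | 1 pending]
  bind e := ((Bool -> d) -> List Int)
step 2: unify a ~ f  [subst: {e:=((Bool -> d) -> List Int)} | 0 pending]
  bind a := f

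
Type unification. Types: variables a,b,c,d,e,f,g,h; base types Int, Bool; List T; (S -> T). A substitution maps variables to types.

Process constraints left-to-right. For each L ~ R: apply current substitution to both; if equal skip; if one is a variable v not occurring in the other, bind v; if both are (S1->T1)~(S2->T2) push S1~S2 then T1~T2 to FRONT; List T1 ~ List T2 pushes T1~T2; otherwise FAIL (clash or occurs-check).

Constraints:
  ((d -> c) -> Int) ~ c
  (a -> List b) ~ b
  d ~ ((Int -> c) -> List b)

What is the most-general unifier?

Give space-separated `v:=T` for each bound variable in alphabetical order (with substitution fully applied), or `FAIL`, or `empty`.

step 1: unify ((d -> c) -> Int) ~ c  [subst: {-} | 2 pending]
  occurs-check fail

Answer: FAIL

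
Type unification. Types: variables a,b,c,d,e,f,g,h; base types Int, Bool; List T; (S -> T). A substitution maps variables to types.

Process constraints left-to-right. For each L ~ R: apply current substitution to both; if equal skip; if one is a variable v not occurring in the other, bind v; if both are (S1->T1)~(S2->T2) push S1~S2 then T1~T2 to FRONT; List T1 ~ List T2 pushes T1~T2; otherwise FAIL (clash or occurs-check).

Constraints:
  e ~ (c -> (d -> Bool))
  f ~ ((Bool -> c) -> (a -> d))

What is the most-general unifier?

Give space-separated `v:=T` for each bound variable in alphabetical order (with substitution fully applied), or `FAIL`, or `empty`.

Answer: e:=(c -> (d -> Bool)) f:=((Bool -> c) -> (a -> d))

Derivation:
step 1: unify e ~ (c -> (d -> Bool))  [subst: {-} | 1 pending]
  bind e := (c -> (d -> Bool))
step 2: unify f ~ ((Bool -> c) -> (a -> d))  [subst: {e:=(c -> (d -> Bool))} | 0 pending]
  bind f := ((Bool -> c) -> (a -> d))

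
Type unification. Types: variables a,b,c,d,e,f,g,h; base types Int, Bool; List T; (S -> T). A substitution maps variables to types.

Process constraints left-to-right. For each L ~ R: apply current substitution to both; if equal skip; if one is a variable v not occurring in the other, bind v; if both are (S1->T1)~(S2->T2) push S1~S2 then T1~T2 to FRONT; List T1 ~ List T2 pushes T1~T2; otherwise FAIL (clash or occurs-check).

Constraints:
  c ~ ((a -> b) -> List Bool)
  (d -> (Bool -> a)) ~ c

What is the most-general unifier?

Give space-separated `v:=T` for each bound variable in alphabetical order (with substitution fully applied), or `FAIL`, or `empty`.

Answer: FAIL

Derivation:
step 1: unify c ~ ((a -> b) -> List Bool)  [subst: {-} | 1 pending]
  bind c := ((a -> b) -> List Bool)
step 2: unify (d -> (Bool -> a)) ~ ((a -> b) -> List Bool)  [subst: {c:=((a -> b) -> List Bool)} | 0 pending]
  -> decompose arrow: push d~(a -> b), (Bool -> a)~List Bool
step 3: unify d ~ (a -> b)  [subst: {c:=((a -> b) -> List Bool)} | 1 pending]
  bind d := (a -> b)
step 4: unify (Bool -> a) ~ List Bool  [subst: {c:=((a -> b) -> List Bool), d:=(a -> b)} | 0 pending]
  clash: (Bool -> a) vs List Bool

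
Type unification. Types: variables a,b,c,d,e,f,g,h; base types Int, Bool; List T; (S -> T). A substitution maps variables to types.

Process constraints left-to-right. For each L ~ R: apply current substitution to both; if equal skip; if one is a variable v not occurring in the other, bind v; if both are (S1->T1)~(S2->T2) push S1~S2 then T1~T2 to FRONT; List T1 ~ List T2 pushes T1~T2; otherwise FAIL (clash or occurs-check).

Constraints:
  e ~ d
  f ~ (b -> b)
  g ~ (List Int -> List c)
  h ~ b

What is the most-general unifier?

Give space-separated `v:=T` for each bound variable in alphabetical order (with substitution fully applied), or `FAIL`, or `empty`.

Answer: e:=d f:=(b -> b) g:=(List Int -> List c) h:=b

Derivation:
step 1: unify e ~ d  [subst: {-} | 3 pending]
  bind e := d
step 2: unify f ~ (b -> b)  [subst: {e:=d} | 2 pending]
  bind f := (b -> b)
step 3: unify g ~ (List Int -> List c)  [subst: {e:=d, f:=(b -> b)} | 1 pending]
  bind g := (List Int -> List c)
step 4: unify h ~ b  [subst: {e:=d, f:=(b -> b), g:=(List Int -> List c)} | 0 pending]
  bind h := b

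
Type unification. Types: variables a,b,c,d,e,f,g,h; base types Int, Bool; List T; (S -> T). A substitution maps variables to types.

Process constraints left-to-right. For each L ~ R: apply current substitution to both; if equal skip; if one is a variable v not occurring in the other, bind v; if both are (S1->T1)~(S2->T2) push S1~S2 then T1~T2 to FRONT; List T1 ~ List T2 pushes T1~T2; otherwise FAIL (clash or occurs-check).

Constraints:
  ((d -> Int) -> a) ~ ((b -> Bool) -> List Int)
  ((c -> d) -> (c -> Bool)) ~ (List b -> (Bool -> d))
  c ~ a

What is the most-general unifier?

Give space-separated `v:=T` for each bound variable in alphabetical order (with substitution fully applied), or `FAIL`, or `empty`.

step 1: unify ((d -> Int) -> a) ~ ((b -> Bool) -> List Int)  [subst: {-} | 2 pending]
  -> decompose arrow: push (d -> Int)~(b -> Bool), a~List Int
step 2: unify (d -> Int) ~ (b -> Bool)  [subst: {-} | 3 pending]
  -> decompose arrow: push d~b, Int~Bool
step 3: unify d ~ b  [subst: {-} | 4 pending]
  bind d := b
step 4: unify Int ~ Bool  [subst: {d:=b} | 3 pending]
  clash: Int vs Bool

Answer: FAIL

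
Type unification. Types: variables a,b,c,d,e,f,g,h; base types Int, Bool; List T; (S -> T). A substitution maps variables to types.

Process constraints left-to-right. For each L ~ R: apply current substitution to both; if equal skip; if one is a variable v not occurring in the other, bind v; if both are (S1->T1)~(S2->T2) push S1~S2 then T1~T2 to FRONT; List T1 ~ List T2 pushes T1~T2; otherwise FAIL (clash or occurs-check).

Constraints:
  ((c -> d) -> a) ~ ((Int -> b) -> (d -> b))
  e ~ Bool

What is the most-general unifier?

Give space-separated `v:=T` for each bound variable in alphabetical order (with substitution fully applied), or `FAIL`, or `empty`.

step 1: unify ((c -> d) -> a) ~ ((Int -> b) -> (d -> b))  [subst: {-} | 1 pending]
  -> decompose arrow: push (c -> d)~(Int -> b), a~(d -> b)
step 2: unify (c -> d) ~ (Int -> b)  [subst: {-} | 2 pending]
  -> decompose arrow: push c~Int, d~b
step 3: unify c ~ Int  [subst: {-} | 3 pending]
  bind c := Int
step 4: unify d ~ b  [subst: {c:=Int} | 2 pending]
  bind d := b
step 5: unify a ~ (b -> b)  [subst: {c:=Int, d:=b} | 1 pending]
  bind a := (b -> b)
step 6: unify e ~ Bool  [subst: {c:=Int, d:=b, a:=(b -> b)} | 0 pending]
  bind e := Bool

Answer: a:=(b -> b) c:=Int d:=b e:=Bool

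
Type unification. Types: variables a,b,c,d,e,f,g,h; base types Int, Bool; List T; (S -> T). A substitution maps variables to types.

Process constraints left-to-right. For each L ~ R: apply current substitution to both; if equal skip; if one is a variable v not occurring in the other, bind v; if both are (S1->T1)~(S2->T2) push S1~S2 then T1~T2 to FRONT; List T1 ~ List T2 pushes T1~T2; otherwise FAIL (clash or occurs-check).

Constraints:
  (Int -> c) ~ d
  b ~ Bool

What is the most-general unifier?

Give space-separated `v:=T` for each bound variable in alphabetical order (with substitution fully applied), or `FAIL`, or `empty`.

step 1: unify (Int -> c) ~ d  [subst: {-} | 1 pending]
  bind d := (Int -> c)
step 2: unify b ~ Bool  [subst: {d:=(Int -> c)} | 0 pending]
  bind b := Bool

Answer: b:=Bool d:=(Int -> c)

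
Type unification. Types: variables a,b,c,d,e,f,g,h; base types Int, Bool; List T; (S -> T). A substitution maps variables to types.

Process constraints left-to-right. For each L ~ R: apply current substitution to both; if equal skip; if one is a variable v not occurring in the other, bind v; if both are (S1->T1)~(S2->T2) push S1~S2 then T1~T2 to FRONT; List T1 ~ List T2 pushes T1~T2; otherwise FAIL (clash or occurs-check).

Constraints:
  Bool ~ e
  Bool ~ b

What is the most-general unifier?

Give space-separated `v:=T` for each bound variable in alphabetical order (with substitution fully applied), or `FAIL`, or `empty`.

step 1: unify Bool ~ e  [subst: {-} | 1 pending]
  bind e := Bool
step 2: unify Bool ~ b  [subst: {e:=Bool} | 0 pending]
  bind b := Bool

Answer: b:=Bool e:=Bool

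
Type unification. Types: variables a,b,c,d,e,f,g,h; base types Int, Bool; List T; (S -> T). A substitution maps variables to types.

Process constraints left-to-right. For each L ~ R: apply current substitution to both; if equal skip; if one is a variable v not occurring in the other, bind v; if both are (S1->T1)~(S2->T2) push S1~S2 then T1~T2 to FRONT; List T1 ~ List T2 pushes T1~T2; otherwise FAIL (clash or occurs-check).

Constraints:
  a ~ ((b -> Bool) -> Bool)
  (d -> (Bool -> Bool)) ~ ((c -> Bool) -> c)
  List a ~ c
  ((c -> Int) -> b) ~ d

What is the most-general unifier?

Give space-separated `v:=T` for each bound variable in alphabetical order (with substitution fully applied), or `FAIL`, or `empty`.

Answer: FAIL

Derivation:
step 1: unify a ~ ((b -> Bool) -> Bool)  [subst: {-} | 3 pending]
  bind a := ((b -> Bool) -> Bool)
step 2: unify (d -> (Bool -> Bool)) ~ ((c -> Bool) -> c)  [subst: {a:=((b -> Bool) -> Bool)} | 2 pending]
  -> decompose arrow: push d~(c -> Bool), (Bool -> Bool)~c
step 3: unify d ~ (c -> Bool)  [subst: {a:=((b -> Bool) -> Bool)} | 3 pending]
  bind d := (c -> Bool)
step 4: unify (Bool -> Bool) ~ c  [subst: {a:=((b -> Bool) -> Bool), d:=(c -> Bool)} | 2 pending]
  bind c := (Bool -> Bool)
step 5: unify List ((b -> Bool) -> Bool) ~ (Bool -> Bool)  [subst: {a:=((b -> Bool) -> Bool), d:=(c -> Bool), c:=(Bool -> Bool)} | 1 pending]
  clash: List ((b -> Bool) -> Bool) vs (Bool -> Bool)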